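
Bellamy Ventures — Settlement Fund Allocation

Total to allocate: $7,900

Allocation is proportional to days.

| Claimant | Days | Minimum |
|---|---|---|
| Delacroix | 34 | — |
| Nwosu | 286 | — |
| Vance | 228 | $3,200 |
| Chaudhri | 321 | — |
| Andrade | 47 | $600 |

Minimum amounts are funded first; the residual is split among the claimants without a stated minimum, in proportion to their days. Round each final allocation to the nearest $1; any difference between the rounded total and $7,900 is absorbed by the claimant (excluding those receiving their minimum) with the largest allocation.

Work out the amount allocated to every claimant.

Guaranteed amounts: Vance $3,200; Andrade $600. Residual $4,100.
Residual split over remaining days 641: Delacroix 217.47 → $217; Nwosu 1,829.33 → $1,829; Chaudhri 2,053.20 → $2,053.
Rounding difference +$1 applied to Chaudhri → $2,054.

Delacroix: $217 | Nwosu: $1,829 | Vance: $3,200 | Chaudhri: $2,054 | Andrade: $600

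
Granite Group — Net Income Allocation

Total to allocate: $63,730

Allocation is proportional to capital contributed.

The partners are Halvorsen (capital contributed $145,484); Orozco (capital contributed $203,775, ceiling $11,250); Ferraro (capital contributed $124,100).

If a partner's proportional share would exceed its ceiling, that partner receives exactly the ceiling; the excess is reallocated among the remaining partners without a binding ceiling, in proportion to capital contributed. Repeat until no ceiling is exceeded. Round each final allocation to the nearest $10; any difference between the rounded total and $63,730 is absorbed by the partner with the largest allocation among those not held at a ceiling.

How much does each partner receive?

Halvorsen: $28,320 · Orozco: $11,250 · Ferraro: $24,160

Capital contributed total: 473,359.
Proportional shares (ignoring caps): Halvorsen 19,587.03; Orozco 27,434.95; Ferraro 16,708.02.
Held at cap: Orozco ($11,250); residual $52,480 reallocated over remaining capital contributed 269,584.
Shares after redistribution: Halvorsen 28,321.41 → $28,320; Ferraro 24,158.59 → $24,160.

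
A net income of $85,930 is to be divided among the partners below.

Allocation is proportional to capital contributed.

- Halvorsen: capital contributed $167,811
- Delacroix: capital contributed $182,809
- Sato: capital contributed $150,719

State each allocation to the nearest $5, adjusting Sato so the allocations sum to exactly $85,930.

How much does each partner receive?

Total capital contributed = 501,339.
Unrounded shares: Halvorsen 167,811/501,339 × $85,930 = 28,762.97; Delacroix 182,809/501,339 × $85,930 = 31,333.64; Sato 150,719/501,339 × $85,930 = 25,833.39.
After rounding ($5): Halvorsen $28,765; Delacroix $31,335; Sato $25,835. Sum = $85,935.
Difference $85,930 − $85,935 = −$5 applied to Sato: Sato becomes $25,830.

Halvorsen: $28,765; Delacroix: $31,335; Sato: $25,830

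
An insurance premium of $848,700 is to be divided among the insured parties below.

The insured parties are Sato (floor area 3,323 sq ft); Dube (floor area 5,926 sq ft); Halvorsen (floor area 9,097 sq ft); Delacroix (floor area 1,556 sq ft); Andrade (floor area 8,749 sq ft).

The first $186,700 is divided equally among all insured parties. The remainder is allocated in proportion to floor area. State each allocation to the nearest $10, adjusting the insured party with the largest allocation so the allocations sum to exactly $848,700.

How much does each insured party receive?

Equal tier: $186,700 ÷ 5 = $37,340 apiece.
Remainder $662,000 by floor area (total 28,651): Sato 76,780.08 → $76,780; Dube 136,924.09 → $136,920; Halvorsen 210,192.10 → $210,190; Delacroix 35,952.39 → $35,950; Andrade 202,151.34 → $202,150.
Rounding difference +$10 on remainder applied to Halvorsen.
Totals: Sato $37,340 + $76,780 = $114,120; Dube $37,340 + $136,920 = $174,260; Halvorsen $37,340 + $210,200 = $247,540; Delacroix $37,340 + $35,950 = $73,290; Andrade $37,340 + $202,150 = $239,490.

Sato: $114,120; Dube: $174,260; Halvorsen: $247,540; Delacroix: $73,290; Andrade: $239,490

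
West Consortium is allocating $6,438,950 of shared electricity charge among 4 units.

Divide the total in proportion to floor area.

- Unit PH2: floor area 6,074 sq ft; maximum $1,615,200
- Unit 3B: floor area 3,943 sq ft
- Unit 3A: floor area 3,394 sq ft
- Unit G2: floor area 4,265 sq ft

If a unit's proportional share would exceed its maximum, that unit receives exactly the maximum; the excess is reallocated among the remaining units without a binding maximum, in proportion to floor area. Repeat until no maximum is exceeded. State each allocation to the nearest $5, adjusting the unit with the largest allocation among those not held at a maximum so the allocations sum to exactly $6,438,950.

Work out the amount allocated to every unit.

Combined floor area = 17,676.
Pro-rata shares before constraints: Unit PH2 2,212,614.98; Unit 3B 1,436,341.92; Unit 3A 1,236,354.17; Unit G2 1,553,638.93.
Cap binds for Unit PH2 ($1,615,200); residual $4,823,750 reallocated over remaining floor area 11,602.
Shares after redistribution: Unit 3B 1,639,376.51 → $1,639,375; Unit 3A 1,411,119.42 → $1,411,120; Unit G2 1,773,254.07 → $1,773,255.

Unit PH2: $1,615,200 · Unit 3B: $1,639,375 · Unit 3A: $1,411,120 · Unit G2: $1,773,255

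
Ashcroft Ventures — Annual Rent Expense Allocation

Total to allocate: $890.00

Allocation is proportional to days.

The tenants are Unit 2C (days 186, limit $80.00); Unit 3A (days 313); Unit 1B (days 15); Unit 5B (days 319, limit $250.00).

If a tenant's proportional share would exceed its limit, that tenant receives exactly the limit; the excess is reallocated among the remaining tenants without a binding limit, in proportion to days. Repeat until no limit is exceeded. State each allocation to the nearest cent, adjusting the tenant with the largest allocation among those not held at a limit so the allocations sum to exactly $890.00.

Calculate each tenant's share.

Unit 2C: $80.00 | Unit 3A: $534.39 | Unit 1B: $25.61 | Unit 5B: $250.00

Sum of days: 833.
Proportional shares (ignoring caps): Unit 2C 198.7275; Unit 3A 334.4178; Unit 1B 16.0264; Unit 5B 340.8283.
Cap binds for Unit 2C ($80.00), Unit 5B ($250.00); balance $560.00 reallocated over remaining days 328.
Shares after redistribution: Unit 3A 534.3902 → $534.39; Unit 1B 25.6098 → $25.61.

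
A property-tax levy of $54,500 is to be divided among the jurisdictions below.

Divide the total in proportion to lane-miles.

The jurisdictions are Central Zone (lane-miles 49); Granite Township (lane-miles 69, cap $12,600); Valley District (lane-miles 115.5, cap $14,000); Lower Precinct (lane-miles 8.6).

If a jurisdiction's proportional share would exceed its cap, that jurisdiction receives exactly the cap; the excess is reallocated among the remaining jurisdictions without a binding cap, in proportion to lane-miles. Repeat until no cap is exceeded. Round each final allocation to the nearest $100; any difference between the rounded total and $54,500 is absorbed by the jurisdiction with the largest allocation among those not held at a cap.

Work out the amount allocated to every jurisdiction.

Sum of lane-miles: 242.1.
Unconstrained shares: Central Zone 11,030.57; Granite Township 15,532.84; Valley District 26,000.62; Lower Precinct 1,935.98.
Capped: Granite Township ($12,600), Valley District ($14,000); remaining pool $27,900 reallocated over remaining lane-miles 57.6.
Shares after redistribution: Central Zone 23,734.38 → $23,700; Lower Precinct 4,165.62 → $4,200.

Central Zone: $23,700 | Granite Township: $12,600 | Valley District: $14,000 | Lower Precinct: $4,200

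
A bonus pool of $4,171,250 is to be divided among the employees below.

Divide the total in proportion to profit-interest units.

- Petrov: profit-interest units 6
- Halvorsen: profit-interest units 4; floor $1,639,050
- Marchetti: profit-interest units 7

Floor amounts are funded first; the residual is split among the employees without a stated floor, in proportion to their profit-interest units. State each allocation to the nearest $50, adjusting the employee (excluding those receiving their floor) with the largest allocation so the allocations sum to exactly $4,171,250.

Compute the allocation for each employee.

Minimums first: Halvorsen $1,639,050. Balance $2,532,200.
Balance split over remaining profit-interest units 13: Petrov 1,168,707.69 → $1,168,700; Marchetti 1,363,492.31 → $1,363,500.

Petrov: $1,168,700 · Halvorsen: $1,639,050 · Marchetti: $1,363,500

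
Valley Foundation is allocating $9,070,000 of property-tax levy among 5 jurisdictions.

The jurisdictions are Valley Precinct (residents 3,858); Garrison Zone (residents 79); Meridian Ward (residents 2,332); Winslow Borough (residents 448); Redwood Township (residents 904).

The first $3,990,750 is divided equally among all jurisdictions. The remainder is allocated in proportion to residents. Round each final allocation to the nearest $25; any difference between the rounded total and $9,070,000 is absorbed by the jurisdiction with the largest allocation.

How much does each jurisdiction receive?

Equal tier: $3,990,750 ÷ 5 = $798,150 apiece.
Remainder $5,079,250 by residents (total 7,621): Valley Precinct 2,571,282.84 → $2,571,275; Garrison Zone 52,651.98 → $52,650; Meridian Ward 1,554,233.17 → $1,554,225; Winslow Borough 298,583.39 → $298,575; Redwood Township 602,498.62 → $602,500.
Rounding difference +$25 on remainder applied to Valley Precinct.
Totals: Valley Precinct $798,150 + $2,571,300 = $3,369,450; Garrison Zone $798,150 + $52,650 = $850,800; Meridian Ward $798,150 + $1,554,225 = $2,352,375; Winslow Borough $798,150 + $298,575 = $1,096,725; Redwood Township $798,150 + $602,500 = $1,400,650.

Valley Precinct: $3,369,450 · Garrison Zone: $850,800 · Meridian Ward: $2,352,375 · Winslow Borough: $1,096,725 · Redwood Township: $1,400,650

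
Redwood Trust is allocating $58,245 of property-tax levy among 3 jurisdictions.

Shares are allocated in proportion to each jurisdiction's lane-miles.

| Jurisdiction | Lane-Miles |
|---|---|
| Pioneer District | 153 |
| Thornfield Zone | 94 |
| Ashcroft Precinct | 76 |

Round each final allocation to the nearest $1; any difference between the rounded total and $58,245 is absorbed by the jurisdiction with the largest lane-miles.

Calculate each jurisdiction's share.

Lane-miles total: 153 + 94 + 76 = 323.
Unrounded shares: Pioneer District 27,589.74; Thornfield Zone 16,950.56; Ashcroft Precinct 13,704.71.
Rounded to nearest $1: Pioneer District $27,590; Thornfield Zone $16,951; Ashcroft Precinct $13,705. Sum = $58,246.
Difference $58,245 − $58,246 = −$1 applied to largest lane-miles (Pioneer District): Pioneer District becomes $27,589.

Pioneer District: $27,589; Thornfield Zone: $16,951; Ashcroft Precinct: $13,705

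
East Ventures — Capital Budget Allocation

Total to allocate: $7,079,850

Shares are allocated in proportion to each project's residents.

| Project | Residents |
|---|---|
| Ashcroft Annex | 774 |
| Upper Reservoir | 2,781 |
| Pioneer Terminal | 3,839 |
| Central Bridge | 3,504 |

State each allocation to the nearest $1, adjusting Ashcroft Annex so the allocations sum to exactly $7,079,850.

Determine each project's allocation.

Ashcroft Annex: $502,826 | Upper Reservoir: $1,806,668 | Pioneer Terminal: $2,493,994 | Central Bridge: $2,276,362

Residents total: 10,898.
Pro-rata amounts: Ashcroft Annex 774/10,898 × $7,079,850 = 502,826.56; Upper Reservoir 2,781/10,898 × $7,079,850 = 1,806,667.54; Pioneer Terminal 3,839/10,898 × $7,079,850 = 2,493,993.77; Central Bridge 3,504/10,898 × $7,079,850 = 2,276,362.12.
At nearest $1: Ashcroft Annex $502,827; Upper Reservoir $1,806,668; Pioneer Terminal $2,493,994; Central Bridge $2,276,362. Sum = $7,079,851.
Difference $7,079,850 − $7,079,851 = −$1 applied to Ashcroft Annex: Ashcroft Annex becomes $502,826.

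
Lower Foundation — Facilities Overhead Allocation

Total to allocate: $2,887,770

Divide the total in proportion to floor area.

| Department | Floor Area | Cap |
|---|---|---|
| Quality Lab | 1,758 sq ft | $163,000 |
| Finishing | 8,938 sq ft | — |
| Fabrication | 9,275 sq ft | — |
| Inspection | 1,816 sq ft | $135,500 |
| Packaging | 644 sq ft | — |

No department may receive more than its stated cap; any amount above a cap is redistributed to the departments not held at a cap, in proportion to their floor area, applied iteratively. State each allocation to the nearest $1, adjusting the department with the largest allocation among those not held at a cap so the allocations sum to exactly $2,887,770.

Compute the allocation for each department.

Quality Lab: $163,000 · Finishing: $1,227,284 · Fabrication: $1,273,558 · Inspection: $135,500 · Packaging: $88,428

Combined floor area = 22,431.
Pro-rata shares before constraints: Quality Lab 226,325.16; Finishing 1,150,679.34; Fabrication 1,194,064.77; Inspection 233,792.09; Packaging 82,908.65.
Cap binds for Quality Lab ($163,000), Inspection ($135,500); residual $2,589,270 reallocated over remaining floor area 18,857.
Redistributed shares: Finishing 1,227,284.05 → $1,227,284; Fabrication 1,273,557.79 → $1,273,558; Packaging 88,428.16 → $88,428.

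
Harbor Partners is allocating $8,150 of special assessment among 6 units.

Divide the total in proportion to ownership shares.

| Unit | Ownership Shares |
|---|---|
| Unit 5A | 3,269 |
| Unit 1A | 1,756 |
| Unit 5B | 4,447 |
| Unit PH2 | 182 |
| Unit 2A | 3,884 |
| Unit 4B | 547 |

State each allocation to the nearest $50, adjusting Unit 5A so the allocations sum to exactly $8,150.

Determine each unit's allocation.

Sum of ownership shares: 14,085.
Raw shares: Unit 5A 3,269/14,085 × $8,150 = 1,891.54; Unit 1A 1,756/14,085 × $8,150 = 1,016.07; Unit 5B 4,447/14,085 × $8,150 = 2,573.17; Unit PH2 182/14,085 × $8,150 = 105.31; Unit 2A 3,884/14,085 × $8,150 = 2,247.40; Unit 4B 547/14,085 × $8,150 = 316.51.
Rounded to nearest $50: Unit 5A $1,900; Unit 1A $1,000; Unit 5B $2,550; Unit PH2 $100; Unit 2A $2,250; Unit 4B $300. Sum = $8,100.
Difference $8,150 − $8,100 = +$50 applied to Unit 5A: Unit 5A becomes $1,950.

Unit 5A: $1,950; Unit 1A: $1,000; Unit 5B: $2,550; Unit PH2: $100; Unit 2A: $2,250; Unit 4B: $300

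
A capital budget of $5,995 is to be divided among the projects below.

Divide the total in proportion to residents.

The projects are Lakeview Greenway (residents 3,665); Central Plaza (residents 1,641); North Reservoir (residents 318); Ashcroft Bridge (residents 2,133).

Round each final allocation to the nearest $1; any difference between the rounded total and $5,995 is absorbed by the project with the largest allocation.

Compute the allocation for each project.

Lakeview Greenway: $2,833; Central Plaza: $1,268; North Reservoir: $246; Ashcroft Bridge: $1,648

Residents total: 7,757.
Pro-rata amounts: Lakeview Greenway 3,665/7,757 × $5,995 = 2,832.496; Central Plaza 1,641/7,757 × $5,995 = 1,268.25; North Reservoir 318/7,757 × $5,995 = 245.77; Ashcroft Bridge 2,133/7,757 × $5,995 = 1,648.49.
At nearest $1: Lakeview Greenway $2,832; Central Plaza $1,268; North Reservoir $246; Ashcroft Bridge $1,648. Sum = $5,994.
Difference $5,995 − $5,994 = +$1 applied to largest allocation (Lakeview Greenway): Lakeview Greenway becomes $2,833.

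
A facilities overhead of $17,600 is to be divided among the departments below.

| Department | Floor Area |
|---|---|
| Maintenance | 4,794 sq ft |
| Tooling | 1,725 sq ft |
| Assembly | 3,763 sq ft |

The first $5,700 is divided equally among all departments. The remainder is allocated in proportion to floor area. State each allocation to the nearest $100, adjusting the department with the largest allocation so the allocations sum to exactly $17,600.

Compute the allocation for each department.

First tranche $5,700 split equally: $1,900 each.
Remainder $11,900 by floor area (total 10,282): Maintenance 5,548.40 → $5,500; Tooling 1,996.45 → $2,000; Assembly 4,355.15 → $4,400.
Totals: Maintenance $1,900 + $5,500 = $7,400; Tooling $1,900 + $2,000 = $3,900; Assembly $1,900 + $4,400 = $6,300.

Maintenance: $7,400 | Tooling: $3,900 | Assembly: $6,300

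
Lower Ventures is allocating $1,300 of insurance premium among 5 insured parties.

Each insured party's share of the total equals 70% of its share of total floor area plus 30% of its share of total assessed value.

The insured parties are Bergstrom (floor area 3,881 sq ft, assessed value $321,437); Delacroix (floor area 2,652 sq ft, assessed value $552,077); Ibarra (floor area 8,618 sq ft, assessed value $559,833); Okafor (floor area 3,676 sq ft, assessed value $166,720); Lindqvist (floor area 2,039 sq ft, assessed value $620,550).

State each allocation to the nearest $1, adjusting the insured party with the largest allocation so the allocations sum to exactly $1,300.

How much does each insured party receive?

Floor area total 20,866; assessed value total 2,220,617.
Composite weights (70% floor area + 30% assessed value): Bergstrom 0.1736; Delacroix 0.1636; Ibarra 0.3647; Okafor 0.1458; Lindqvist 0.1522.
Pro-rata amounts: Bergstrom 225.71; Delacroix 212.62; Ibarra 474.17; Okafor 189.60; Lindqvist 197.91.
At nearest $1: Bergstrom $226; Delacroix $213; Ibarra $474; Okafor $190; Lindqvist $198. Sum = $1,301.
Difference $1,300 − $1,301 = −$1 applied to largest allocation (Ibarra): Ibarra becomes $473.

Bergstrom: $226 · Delacroix: $213 · Ibarra: $473 · Okafor: $190 · Lindqvist: $198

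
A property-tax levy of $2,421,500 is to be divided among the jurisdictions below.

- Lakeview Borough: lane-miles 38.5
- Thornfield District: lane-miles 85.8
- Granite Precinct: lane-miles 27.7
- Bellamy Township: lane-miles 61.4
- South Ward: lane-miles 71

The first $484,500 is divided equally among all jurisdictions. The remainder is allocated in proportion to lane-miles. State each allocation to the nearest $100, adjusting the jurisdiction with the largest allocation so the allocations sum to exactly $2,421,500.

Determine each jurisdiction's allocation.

$484,500 shared equally gives $96,900 per jurisdiction.
Remainder $1,937,000 by lane-miles (total 284.4): Lakeview Borough 262,216.95 → $262,200; Thornfield District 584,369.20 → $584,400; Granite Precinct 188,659.99 → $188,700; Bellamy Township 418,184.95 → $418,200; South Ward 483,568.92 → $483,600.
Rounding difference −$100 on remainder applied to Thornfield District.
Totals: Lakeview Borough $96,900 + $262,200 = $359,100; Thornfield District $96,900 + $584,300 = $681,200; Granite Precinct $96,900 + $188,700 = $285,600; Bellamy Township $96,900 + $418,200 = $515,100; South Ward $96,900 + $483,600 = $580,500.

Lakeview Borough: $359,100 · Thornfield District: $681,200 · Granite Precinct: $285,600 · Bellamy Township: $515,100 · South Ward: $580,500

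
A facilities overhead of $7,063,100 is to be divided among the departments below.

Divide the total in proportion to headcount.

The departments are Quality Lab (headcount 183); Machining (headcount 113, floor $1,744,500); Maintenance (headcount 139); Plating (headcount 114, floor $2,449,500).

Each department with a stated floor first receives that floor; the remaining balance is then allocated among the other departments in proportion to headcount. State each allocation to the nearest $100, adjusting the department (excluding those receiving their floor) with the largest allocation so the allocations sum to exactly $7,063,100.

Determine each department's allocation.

Guaranteed amounts: Machining $1,744,500; Plating $2,449,500. Remaining pool $2,869,100.
Remaining pool split over remaining headcount 322: Quality Lab 1,630,575.47 → $1,630,600; Maintenance 1,238,524.53 → $1,238,500.

Quality Lab: $1,630,600 · Machining: $1,744,500 · Maintenance: $1,238,500 · Plating: $2,449,500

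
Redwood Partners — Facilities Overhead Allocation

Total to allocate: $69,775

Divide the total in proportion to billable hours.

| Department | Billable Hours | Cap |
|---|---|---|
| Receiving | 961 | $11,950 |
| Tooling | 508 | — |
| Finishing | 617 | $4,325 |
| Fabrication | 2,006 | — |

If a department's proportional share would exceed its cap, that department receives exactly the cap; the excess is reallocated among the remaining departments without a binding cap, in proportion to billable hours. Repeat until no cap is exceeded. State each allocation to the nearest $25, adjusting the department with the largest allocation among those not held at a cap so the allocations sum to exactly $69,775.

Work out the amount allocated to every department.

Billable hours total: 4,092.
Proportional shares (ignoring caps): Receiving 16,386.55; Tooling 8,662.19; Finishing 10,520.82; Fabrication 34,205.44.
Held at cap: Receiving ($11,950), Finishing ($4,325); residual $53,500 reallocated over remaining billable hours 2,514.
Remaining shares: Tooling 10,810.66 → $10,800; Fabrication 42,689.34 → $42,700.

Receiving: $11,950; Tooling: $10,800; Finishing: $4,325; Fabrication: $42,700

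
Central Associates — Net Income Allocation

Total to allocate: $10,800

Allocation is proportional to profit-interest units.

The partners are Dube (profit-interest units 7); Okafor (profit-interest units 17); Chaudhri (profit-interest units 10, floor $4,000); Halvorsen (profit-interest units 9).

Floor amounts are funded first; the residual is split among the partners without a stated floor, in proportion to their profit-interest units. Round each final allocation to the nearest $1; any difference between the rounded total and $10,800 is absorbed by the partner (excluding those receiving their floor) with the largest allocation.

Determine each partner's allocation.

Guaranteed amounts: Chaudhri $4,000. Remaining pool $6,800.
Remaining pool split over remaining profit-interest units 33: Dube 1,442.42 → $1,442; Okafor 3,503.03 → $3,503; Halvorsen 1,854.55 → $1,855.

Dube: $1,442 | Okafor: $3,503 | Chaudhri: $4,000 | Halvorsen: $1,855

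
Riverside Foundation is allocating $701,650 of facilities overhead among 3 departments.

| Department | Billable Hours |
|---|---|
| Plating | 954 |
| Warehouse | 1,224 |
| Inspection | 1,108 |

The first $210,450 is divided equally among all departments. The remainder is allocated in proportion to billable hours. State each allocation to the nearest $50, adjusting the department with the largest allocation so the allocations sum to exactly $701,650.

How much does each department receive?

Plating: $212,750 · Warehouse: $253,100 · Inspection: $235,800

Equal tier: $210,450 ÷ 3 = $70,150 apiece.
Remainder $491,200 by billable hours (total 3,286): Plating 142,606.45 → $142,600; Warehouse 182,966.77 → $182,950; Inspection 165,626.78 → $165,650.
Totals: Plating $70,150 + $142,600 = $212,750; Warehouse $70,150 + $182,950 = $253,100; Inspection $70,150 + $165,650 = $235,800.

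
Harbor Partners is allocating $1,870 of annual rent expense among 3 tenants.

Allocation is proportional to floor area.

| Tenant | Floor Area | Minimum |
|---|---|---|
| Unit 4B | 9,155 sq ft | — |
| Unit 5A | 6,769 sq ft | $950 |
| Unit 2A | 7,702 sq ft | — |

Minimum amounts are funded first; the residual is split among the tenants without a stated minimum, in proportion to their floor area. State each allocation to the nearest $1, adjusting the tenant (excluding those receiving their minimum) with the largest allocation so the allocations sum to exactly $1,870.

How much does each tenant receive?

Unit 4B: $500; Unit 5A: $950; Unit 2A: $420

Minimums first: Unit 5A $950. Residual $920.
Residual split over remaining floor area 16,857: Unit 4B 499.65 → $500; Unit 2A 420.35 → $420.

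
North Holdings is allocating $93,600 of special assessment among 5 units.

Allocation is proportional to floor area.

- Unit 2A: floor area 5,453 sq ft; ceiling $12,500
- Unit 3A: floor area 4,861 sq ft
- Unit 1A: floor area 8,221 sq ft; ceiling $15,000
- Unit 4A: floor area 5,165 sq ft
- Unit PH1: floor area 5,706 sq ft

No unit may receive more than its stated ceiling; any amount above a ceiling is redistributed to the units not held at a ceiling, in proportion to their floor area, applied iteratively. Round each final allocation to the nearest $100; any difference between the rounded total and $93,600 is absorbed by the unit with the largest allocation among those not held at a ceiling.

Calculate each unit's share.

Combined floor area = 29,406.
Pro-rata shares before constraints: Unit 2A 17,357.03; Unit 3A 15,472.68; Unit 1A 26,167.64; Unit 4A 16,440.32; Unit PH1 18,162.33.
Held at cap: Unit 2A ($12,500), Unit 1A ($15,000); residual $66,100 reallocated over remaining floor area 15,732.
Remaining shares: Unit 3A 20,424.11 → $20,400; Unit 4A 21,701.40 → $21,700; Unit PH1 23,974.49 → $24,000.

Unit 2A: $12,500 · Unit 3A: $20,400 · Unit 1A: $15,000 · Unit 4A: $21,700 · Unit PH1: $24,000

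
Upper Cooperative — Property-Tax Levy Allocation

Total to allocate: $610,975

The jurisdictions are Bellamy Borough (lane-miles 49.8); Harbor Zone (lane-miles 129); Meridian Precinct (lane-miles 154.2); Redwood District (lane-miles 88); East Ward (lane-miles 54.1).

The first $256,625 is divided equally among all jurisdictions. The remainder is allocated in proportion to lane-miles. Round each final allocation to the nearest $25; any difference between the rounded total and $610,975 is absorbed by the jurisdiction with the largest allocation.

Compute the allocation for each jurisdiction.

Bellamy Borough: $88,475 · Harbor Zone: $147,550 · Meridian Precinct: $166,325 · Redwood District: $116,950 · East Ward: $91,675

Equal tier: $256,625 ÷ 5 = $51,325 apiece.
Remainder $354,350 by lane-miles (total 475.1): Bellamy Borough 37,142.98 → $37,150; Harbor Zone 96,213.74 → $96,225; Meridian Precinct 115,008.99 → $115,000; Redwood District 65,634.18 → $65,625; East Ward 40,350.11 → $40,350.
Totals: Bellamy Borough $51,325 + $37,150 = $88,475; Harbor Zone $51,325 + $96,225 = $147,550; Meridian Precinct $51,325 + $115,000 = $166,325; Redwood District $51,325 + $65,625 = $116,950; East Ward $51,325 + $40,350 = $91,675.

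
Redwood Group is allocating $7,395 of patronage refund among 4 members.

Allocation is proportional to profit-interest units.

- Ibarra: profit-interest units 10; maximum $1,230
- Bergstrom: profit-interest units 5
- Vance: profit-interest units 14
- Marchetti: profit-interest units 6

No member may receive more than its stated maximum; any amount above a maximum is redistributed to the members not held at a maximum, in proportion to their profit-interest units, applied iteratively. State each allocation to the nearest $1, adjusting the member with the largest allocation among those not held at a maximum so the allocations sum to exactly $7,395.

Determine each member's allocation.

Ibarra: $1,230 | Bergstrom: $1,233 | Vance: $3,452 | Marchetti: $1,480

Sum of profit-interest units: 35.
Unconstrained shares: Ibarra 2,112.86; Bergstrom 1,056.43; Vance 2,958.00; Marchetti 1,267.71.
Cap binds for Ibarra ($1,230); residual $6,165 reallocated over remaining profit-interest units 25.
Shares after redistribution: Bergstrom 1,233.00 → $1,233; Vance 3,452.40 → $3,452; Marchetti 1,479.60 → $1,480.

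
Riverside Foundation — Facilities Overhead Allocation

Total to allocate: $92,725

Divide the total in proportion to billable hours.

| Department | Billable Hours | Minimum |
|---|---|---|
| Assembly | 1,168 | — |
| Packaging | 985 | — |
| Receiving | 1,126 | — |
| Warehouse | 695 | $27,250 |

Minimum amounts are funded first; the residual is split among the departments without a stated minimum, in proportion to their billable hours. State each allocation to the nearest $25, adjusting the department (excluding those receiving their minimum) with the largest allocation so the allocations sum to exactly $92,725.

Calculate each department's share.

Minimums first: Warehouse $27,250. Residual $65,475.
Residual split over remaining billable hours 3,279: Assembly 23,322.60 → $23,325; Packaging 19,668.46 → $19,675; Receiving 22,483.94 → $22,475.

Assembly: $23,325 · Packaging: $19,675 · Receiving: $22,475 · Warehouse: $27,250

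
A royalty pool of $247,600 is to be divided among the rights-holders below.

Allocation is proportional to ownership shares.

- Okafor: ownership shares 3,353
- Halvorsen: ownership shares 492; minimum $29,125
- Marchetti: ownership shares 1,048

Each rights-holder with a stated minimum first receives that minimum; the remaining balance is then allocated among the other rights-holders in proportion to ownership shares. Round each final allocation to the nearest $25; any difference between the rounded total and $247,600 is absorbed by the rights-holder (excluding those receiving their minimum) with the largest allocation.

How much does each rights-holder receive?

Fund the minimums — Halvorsen $29,125. Balance $218,475.
Balance split over remaining ownership shares 4,401: Okafor 166,450.05 → $166,450; Marchetti 52,024.95 → $52,025.

Okafor: $166,450 | Halvorsen: $29,125 | Marchetti: $52,025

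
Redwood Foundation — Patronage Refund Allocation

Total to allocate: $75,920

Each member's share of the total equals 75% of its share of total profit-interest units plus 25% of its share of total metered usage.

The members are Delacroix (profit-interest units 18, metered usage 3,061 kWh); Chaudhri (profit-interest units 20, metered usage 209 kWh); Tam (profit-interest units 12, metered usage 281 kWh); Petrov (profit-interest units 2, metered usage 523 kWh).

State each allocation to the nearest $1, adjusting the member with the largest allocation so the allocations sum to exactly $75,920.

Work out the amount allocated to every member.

Delacroix: $33,970 · Chaudhri: $22,874 · Tam: $14,449 · Petrov: $4,627

Profit-interest units total 52; metered usage total 4,074.
Combined weights (75% profit-interest units + 25% metered usage): Delacroix 0.4475; Chaudhri 0.3013; Tam 0.1903; Petrov 0.0609.
Pro-rata amounts: Delacroix 33,970.62; Chaudhri 22,873.69; Tam 14,449.13; Petrov 4,626.56.
Rounded to nearest $1: Delacroix $33,971; Chaudhri $22,874; Tam $14,449; Petrov $4,627. Sum = $75,921.
Difference $75,920 − $75,921 = −$1 applied to largest allocation (Delacroix): Delacroix becomes $33,970.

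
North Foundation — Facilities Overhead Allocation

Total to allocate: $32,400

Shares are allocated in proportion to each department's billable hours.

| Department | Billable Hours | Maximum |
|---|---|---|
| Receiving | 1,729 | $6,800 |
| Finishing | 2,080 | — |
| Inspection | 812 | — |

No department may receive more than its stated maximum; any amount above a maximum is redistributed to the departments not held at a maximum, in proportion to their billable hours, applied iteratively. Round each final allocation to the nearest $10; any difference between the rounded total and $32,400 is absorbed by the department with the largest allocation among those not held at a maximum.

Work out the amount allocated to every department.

Sum of billable hours: 4,621.
Pro-rata shares before constraints: Receiving 12,122.83; Finishing 14,583.86; Inspection 5,693.31.
Held at cap: Receiving ($6,800); residual $25,600 reallocated over remaining billable hours 2,892.
Redistributed shares: Finishing 18,412.17 → $18,410; Inspection 7,187.83 → $7,190.

Receiving: $6,800 | Finishing: $18,410 | Inspection: $7,190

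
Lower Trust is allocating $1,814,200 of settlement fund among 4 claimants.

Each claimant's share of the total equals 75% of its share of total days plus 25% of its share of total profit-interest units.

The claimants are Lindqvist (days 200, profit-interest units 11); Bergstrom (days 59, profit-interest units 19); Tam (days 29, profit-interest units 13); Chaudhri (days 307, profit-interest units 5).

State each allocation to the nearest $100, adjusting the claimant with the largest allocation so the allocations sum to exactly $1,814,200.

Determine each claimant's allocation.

Totals — days 595, profit-interest units 48.
Blended shares (75% days + 25% profit-interest units): Lindqvist 0.3094; Bergstrom 0.1733; Tam 0.1043; Chaudhri 0.4130.
Unrounded shares: Lindqvist 561,299.89; Bergstrom 314,451.80; Tam 189,153.85; Chaudhri 749,294.46.
After rounding ($100): Lindqvist $561,300; Bergstrom $314,500; Tam $189,200; Chaudhri $749,300. Sum = $1,814,300.
Difference $1,814,200 − $1,814,300 = −$100 applied to largest allocation (Chaudhri): Chaudhri becomes $749,200.

Lindqvist: $561,300; Bergstrom: $314,500; Tam: $189,200; Chaudhri: $749,200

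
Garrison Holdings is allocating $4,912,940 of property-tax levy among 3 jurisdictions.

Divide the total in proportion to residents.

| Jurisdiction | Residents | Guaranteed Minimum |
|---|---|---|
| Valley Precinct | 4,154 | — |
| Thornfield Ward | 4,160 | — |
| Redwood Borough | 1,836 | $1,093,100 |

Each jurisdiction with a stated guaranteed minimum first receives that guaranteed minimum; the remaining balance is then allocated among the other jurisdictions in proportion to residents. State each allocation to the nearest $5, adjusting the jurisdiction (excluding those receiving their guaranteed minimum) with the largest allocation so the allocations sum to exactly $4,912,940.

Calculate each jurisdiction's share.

Guaranteed amounts: Redwood Borough $1,093,100. Balance $3,819,840.
Balance split over remaining residents 8,314: Valley Precinct 1,908,541.66 → $1,908,540; Thornfield Ward 1,911,298.34 → $1,911,300.

Valley Precinct: $1,908,540 | Thornfield Ward: $1,911,300 | Redwood Borough: $1,093,100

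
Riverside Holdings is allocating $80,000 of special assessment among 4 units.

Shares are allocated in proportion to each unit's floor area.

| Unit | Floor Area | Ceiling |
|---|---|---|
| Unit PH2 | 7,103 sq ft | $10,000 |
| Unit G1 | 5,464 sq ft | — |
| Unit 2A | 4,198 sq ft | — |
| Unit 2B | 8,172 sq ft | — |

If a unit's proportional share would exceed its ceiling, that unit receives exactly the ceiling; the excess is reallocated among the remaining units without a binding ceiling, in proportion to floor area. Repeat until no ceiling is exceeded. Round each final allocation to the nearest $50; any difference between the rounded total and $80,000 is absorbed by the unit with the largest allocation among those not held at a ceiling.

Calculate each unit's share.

Floor area total: 24,937.
Proportional shares (ignoring caps): Unit PH2 22,787.02; Unit G1 17,528.97; Unit 2A 13,467.54; Unit 2B 26,216.47.
Cap binds for Unit PH2 ($10,000); balance $70,000 reallocated over remaining floor area 17,834.
Redistributed shares: Unit G1 21,446.67 → $21,450; Unit 2A 16,477.51 → $16,500; Unit 2B 32,075.81 → $32,100.
Rounding difference −$50 applied to Unit 2B → $32,050.

Unit PH2: $10,000; Unit G1: $21,450; Unit 2A: $16,500; Unit 2B: $32,050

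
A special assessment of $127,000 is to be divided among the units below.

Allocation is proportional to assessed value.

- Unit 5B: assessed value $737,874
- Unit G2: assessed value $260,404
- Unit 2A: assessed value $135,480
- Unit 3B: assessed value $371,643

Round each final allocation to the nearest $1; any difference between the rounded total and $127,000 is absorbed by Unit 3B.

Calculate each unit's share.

Unit 5B: $62,249 · Unit G2: $21,968 · Unit 2A: $11,429 · Unit 3B: $31,354

Total assessed value = 1,505,401.
Proportional shares: Unit 5B 737,874/1,505,401 × $127,000 = 62,249.19; Unit G2 260,404/1,505,401 × $127,000 = 21,968.44; Unit 2A 135,480/1,505,401 × $127,000 = 11,429.49; Unit 3B 371,643/1,505,401 × $127,000 = 31,352.88.
At nearest $1: Unit 5B $62,249; Unit G2 $21,968; Unit 2A $11,429; Unit 3B $31,353. Sum = $126,999.
Difference $127,000 − $126,999 = +$1 applied to Unit 3B: Unit 3B becomes $31,354.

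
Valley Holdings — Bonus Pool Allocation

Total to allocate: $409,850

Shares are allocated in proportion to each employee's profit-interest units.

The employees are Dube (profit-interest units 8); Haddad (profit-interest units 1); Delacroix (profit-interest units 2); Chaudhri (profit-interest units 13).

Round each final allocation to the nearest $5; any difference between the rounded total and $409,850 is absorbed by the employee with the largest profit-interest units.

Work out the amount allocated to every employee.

Profit-interest units total: 24.
Proportional shares: Dube 8/24 × $409,850 = 136,616.67; Haddad 1/24 × $409,850 = 17,077.08; Delacroix 2/24 × $409,850 = 34,154.17; Chaudhri 13/24 × $409,850 = 222,002.08.
Rounded to nearest $5: Dube $136,615; Haddad $17,075; Delacroix $34,155; Chaudhri $222,000. Sum = $409,845.
Difference $409,850 − $409,845 = +$5 applied to largest profit-interest units (Chaudhri): Chaudhri becomes $222,005.

Dube: $136,615; Haddad: $17,075; Delacroix: $34,155; Chaudhri: $222,005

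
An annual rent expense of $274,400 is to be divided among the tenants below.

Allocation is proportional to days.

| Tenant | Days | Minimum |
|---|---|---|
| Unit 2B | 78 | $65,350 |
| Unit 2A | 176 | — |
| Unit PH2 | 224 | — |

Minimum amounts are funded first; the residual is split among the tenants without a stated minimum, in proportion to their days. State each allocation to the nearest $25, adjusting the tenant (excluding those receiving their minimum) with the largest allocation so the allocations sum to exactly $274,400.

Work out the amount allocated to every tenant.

Fund the minimums — Unit 2B $65,350. Residual $209,050.
Residual split over remaining days 400: Unit 2A 91,982.00 → $91,975; Unit PH2 117,068.00 → $117,075.

Unit 2B: $65,350; Unit 2A: $91,975; Unit PH2: $117,075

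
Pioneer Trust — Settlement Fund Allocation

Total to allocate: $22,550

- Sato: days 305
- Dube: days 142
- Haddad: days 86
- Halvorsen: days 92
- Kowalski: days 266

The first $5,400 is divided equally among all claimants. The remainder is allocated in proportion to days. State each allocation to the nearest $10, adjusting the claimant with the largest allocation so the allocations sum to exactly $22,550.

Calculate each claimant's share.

$5,400 shared equally gives $1,080 per claimant.
Remainder $17,150 by days (total 891): Sato 5,870.65 → $5,870; Dube 2,733.22 → $2,730; Haddad 1,655.33 → $1,660; Halvorsen 1,770.82 → $1,770; Kowalski 5,119.98 → $5,120.
Totals: Sato $1,080 + $5,870 = $6,950; Dube $1,080 + $2,730 = $3,810; Haddad $1,080 + $1,660 = $2,740; Halvorsen $1,080 + $1,770 = $2,850; Kowalski $1,080 + $5,120 = $6,200.

Sato: $6,950 | Dube: $3,810 | Haddad: $2,740 | Halvorsen: $2,850 | Kowalski: $6,200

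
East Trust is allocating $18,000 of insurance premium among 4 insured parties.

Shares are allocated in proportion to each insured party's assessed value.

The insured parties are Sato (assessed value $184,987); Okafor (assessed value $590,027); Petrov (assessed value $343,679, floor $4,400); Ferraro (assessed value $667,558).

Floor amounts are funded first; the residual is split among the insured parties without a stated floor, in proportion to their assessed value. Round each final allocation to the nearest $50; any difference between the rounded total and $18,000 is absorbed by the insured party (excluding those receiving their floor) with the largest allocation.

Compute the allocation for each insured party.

Sato: $1,750 | Okafor: $5,550 | Petrov: $4,400 | Ferraro: $6,300

Guaranteed amounts: Petrov $4,400. Remaining pool $13,600.
Remaining pool split over remaining assessed value 1,442,572: Sato 1,743.98 → $1,750; Okafor 5,562.54 → $5,550; Ferraro 6,293.47 → $6,300.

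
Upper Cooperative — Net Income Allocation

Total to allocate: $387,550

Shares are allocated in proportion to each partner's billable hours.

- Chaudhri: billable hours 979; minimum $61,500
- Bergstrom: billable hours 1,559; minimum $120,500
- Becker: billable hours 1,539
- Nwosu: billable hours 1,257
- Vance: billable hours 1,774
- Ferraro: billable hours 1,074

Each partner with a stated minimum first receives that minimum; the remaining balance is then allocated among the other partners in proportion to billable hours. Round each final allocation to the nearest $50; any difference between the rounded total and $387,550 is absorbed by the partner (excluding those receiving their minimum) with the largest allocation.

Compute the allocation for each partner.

Minimums first: Chaudhri $61,500; Bergstrom $120,500. Balance $205,550.
Balance split over remaining billable hours 5,644: Becker 56,049.16 → $56,050; Nwosu 45,778.94 → $45,800; Vance 64,607.67 → $64,600; Ferraro 39,114.23 → $39,100.

Chaudhri: $61,500 · Bergstrom: $120,500 · Becker: $56,050 · Nwosu: $45,800 · Vance: $64,600 · Ferraro: $39,100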